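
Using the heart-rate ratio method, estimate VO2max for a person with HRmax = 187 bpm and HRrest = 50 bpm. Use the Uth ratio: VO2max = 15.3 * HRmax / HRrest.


VO2max = 15.3 * HRmax / HRrest
VO2max = 15.3 * 187 / 50
VO2max = 2861.1 / 50 = 57.222 mL/kg/min

57.222 mL/kg/min


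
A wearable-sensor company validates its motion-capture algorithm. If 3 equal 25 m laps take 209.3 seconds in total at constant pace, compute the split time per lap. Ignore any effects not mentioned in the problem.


Split time = total_time / n_laps = 209.3 / 3
Split time = 69.7667 s per lap

69.7667 s


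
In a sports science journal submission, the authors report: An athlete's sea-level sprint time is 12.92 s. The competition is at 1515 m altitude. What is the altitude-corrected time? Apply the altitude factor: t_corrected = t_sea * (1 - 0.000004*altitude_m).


Correction factor = 1 - 0.000004 * 1515 = 0.99394
t_corrected = t_sea * factor = 12.92 * 0.99394
t_corrected = 12.8417 s

12.8417 s


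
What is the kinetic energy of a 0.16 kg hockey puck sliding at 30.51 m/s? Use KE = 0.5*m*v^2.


KE = 0.5 * m * v^2
KE = 0.5 * 0.16 * 30.51^2
KE = 0.5 * 0.16 * 930.8601 = 74.4688 J

74.4688 J


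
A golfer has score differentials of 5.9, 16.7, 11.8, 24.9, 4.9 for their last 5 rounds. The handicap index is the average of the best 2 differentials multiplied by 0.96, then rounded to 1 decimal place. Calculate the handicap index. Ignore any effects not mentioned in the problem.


All differentials: 5.9, 16.7, 11.8, 24.9, 4.9
Sorted: 4.9, 5.9, 11.8, 16.7, 24.9
Best 2: 4.9, 5.9
Average of best = 10.8 / 2 = 5.4
Raw index = 5.4 * 0.96 = 5.184
Handicap index = round(5.184, 1) = 5.2

5.2


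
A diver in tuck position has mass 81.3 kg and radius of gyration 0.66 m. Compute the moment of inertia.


I = m * k^2
I = 81.3 * 0.66^2
I = 81.3 * 0.4356 = 35.4143 kg*m^2

35.4143 kg*m^2


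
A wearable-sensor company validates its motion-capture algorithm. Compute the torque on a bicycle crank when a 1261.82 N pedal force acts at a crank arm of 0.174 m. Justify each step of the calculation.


tau = F * d
tau = 1261.82 * 0.174
tau = 219.5567 N*m

219.5567 N*m


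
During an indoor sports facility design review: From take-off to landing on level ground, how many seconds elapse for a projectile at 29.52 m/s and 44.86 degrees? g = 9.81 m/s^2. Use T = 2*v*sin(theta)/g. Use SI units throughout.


T = 2*v*sin(theta)/g
sin(theta) = sin(44.86 deg) = 0.7054
T = 2*29.52*0.7054 / 9.81
T = 41.6455 / 9.81 = 4.2452 s

4.2452 s


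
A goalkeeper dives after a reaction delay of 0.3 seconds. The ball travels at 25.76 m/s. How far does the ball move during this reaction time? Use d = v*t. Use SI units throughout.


d = v * t
d = 25.76 * 0.3
d = 7.728 m

7.728 m


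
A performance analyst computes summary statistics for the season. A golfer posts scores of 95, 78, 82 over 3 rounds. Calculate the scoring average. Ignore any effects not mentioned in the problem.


Average = sum / n
Sum = 255
Average = 255 / 3 = 85

85


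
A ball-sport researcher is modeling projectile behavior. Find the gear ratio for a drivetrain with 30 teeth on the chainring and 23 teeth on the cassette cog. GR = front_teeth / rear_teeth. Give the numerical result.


GR = front_teeth / rear_teeth
GR = 30 / 23
GR = 1.3043

1.3043


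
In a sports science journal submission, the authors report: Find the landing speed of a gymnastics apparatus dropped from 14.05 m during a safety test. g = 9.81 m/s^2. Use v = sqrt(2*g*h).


v = sqrt(2 * g * h)
v = sqrt(2 * 9.81 * 14.05)
v = sqrt(275.661) = 16.603 m/s

16.603 m/s


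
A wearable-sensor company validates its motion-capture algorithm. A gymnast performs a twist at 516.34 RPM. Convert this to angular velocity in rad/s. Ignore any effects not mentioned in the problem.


omega = RPM * 2 * pi / 60
omega = 516.34 * 2 * 3.14159 / 60
omega = 3244.2599 / 60 = 54.071 rad/s

54.071 rad/s


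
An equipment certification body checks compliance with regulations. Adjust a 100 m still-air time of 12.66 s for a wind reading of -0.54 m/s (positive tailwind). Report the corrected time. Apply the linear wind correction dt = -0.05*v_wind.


dt = -0.05 * v_wind = -0.05 * -0.54 = 0.027 s
t_corrected = t_still + dt = 12.66 + (0.027)
t_corrected = 12.687 s

12.687 s


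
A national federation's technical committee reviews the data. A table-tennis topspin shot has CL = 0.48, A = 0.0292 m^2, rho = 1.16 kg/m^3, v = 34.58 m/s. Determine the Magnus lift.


FM = 0.5 * CL * rho * A * v^2
FM = 0.5 * 0.48 * 1.16 * 0.0292 * 34.58^2
v^2 = 1195.7764
FM = 0.5 * 0.48 * 1.16 * 0.0292 * 1195.7764 = 9.7208 N

9.7208 N


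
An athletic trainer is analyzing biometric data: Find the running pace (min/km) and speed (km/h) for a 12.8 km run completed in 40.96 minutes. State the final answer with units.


Pace = time / distance = 40.96 min / 12.8 km = 3.2 min/km
Speed = distance / time_in_hours = 12.8 / 0.6827 hr
Speed = 18.75 km/h

3.2 min/km, 18.75 km/h


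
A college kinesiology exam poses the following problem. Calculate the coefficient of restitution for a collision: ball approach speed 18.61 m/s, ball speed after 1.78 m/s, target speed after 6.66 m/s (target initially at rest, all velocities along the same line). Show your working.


e = (v2_after - v1_after) / (v1_before - v2_before)
Numerator = 6.66 - 1.78 = 4.88
Denominator = 18.61 - 0 = 18.61
e = 4.88 / 18.61 = 0.2622

0.2622


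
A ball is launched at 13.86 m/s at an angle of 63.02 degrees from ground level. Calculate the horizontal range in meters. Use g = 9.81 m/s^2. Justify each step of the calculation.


R = v^2 * sin(2*theta) / g
Convert angle to radians: theta = 63.02 deg = 1.0999 rad
sin(2*theta) = sin(2.1998) = 0.8086
R = 13.86^2 * 0.8086 / 9.81
R = 192.0996 * 0.8086 / 9.81 = 15.8341 m

15.8341 m


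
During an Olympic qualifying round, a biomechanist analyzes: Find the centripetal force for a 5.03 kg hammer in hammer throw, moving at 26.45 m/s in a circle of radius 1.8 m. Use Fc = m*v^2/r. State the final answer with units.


Fc = m * v^2 / r
v^2 = 26.45^2 = 699.6025
Fc = 5.03 * 699.6025 / 1.8
Fc = 3519.0006 / 1.8 = 1955.0003 N

1955.0003 N


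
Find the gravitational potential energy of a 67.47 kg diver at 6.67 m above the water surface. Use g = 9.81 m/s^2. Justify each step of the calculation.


PE = m * g * h
PE = 67.47 * 9.81 * 6.67
PE = 661.8807 * 6.67 = 4414.7443 J

4414.7443 J


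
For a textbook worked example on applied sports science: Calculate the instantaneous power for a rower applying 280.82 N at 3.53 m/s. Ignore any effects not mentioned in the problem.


P = F * v
P = 280.82 * 3.53
P = 991.2946 W

991.2946 W


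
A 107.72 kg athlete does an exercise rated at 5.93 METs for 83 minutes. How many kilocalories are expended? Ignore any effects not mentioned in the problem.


kcal = MET * mass * time_hr
Convert time: 83 min = 1.3833 hr
kcal = 5.93 * 107.72 * 1.3833
kcal = 883.6451 kcal

883.6451 kcal


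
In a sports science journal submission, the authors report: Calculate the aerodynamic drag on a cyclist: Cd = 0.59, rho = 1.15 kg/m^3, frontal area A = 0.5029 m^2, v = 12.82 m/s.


Fd = 0.5 * Cd * rho * A * v^2
Fd = 0.5 * 0.59 * 1.15 * 0.5029 * 12.82^2
v^2 = 164.3524
Fd = 0.5 * 0.59 * 1.15 * 0.5029 * 164.3524 = 28.04 N

28.04 N


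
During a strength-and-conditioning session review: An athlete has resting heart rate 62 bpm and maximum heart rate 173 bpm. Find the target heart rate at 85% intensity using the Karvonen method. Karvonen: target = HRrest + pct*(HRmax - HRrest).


Target = HRrest + pct*(HRmax - HRrest)
Heart rate reserve = HRmax - HRrest = 173 - 62 = 111 bpm
Fraction = 85% = 0.85
Target = 62 + 0.85 * 111
Target = 62 + 94.35 = 156.35 bpm

156.35 bpm


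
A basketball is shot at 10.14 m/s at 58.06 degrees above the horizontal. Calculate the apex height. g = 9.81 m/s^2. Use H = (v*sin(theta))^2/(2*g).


H = (v*sin(theta))^2 / (2*g)
vy = v*sin(theta) = 10.14 * sin(58.06 deg) = 8.6048 m/s
H = vy^2 / (2*g) = 74.0431 / (2*9.81)
H = 74.0431 / 19.62 = 3.7739 m

3.7739 m


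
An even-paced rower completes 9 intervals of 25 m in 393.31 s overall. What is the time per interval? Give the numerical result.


Split time = total_time / n_laps = 393.31 / 9
Split time = 43.7011 s per lap

43.7011 s


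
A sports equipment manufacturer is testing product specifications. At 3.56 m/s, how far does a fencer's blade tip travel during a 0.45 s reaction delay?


d = v * t
d = 3.56 * 0.45
d = 1.602 m

1.602 m


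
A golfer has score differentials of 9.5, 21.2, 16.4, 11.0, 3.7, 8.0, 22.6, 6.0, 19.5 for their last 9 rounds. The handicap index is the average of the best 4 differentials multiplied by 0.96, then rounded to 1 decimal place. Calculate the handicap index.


All differentials: 9.5, 21.2, 16.4, 11.0, 3.7, 8.0, 22.6, 6.0, 19.5
Sorted: 3.7, 6.0, 8.0, 9.5, 11.0, 16.4, 19.5, 21.2, 22.6
Best 4: 3.7, 6.0, 8.0, 9.5
Average of best = 27.2 / 4 = 6.8
Raw index = 6.8 * 0.96 = 6.528
Handicap index = round(6.528, 1) = 6.5

6.5


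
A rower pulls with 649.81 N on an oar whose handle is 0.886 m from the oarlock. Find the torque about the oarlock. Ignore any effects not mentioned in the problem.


tau = F * d
tau = 649.81 * 0.886
tau = 575.7317 N*m

575.7317 N*m


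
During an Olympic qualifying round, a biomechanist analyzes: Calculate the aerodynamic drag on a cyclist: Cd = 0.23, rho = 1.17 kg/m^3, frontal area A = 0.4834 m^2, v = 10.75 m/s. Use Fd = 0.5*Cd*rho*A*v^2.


Fd = 0.5 * Cd * rho * A * v^2
Fd = 0.5 * 0.23 * 1.17 * 0.4834 * 10.75^2
v^2 = 115.5625
Fd = 0.5 * 0.23 * 1.17 * 0.4834 * 115.5625 = 7.5164 N

7.5164 N


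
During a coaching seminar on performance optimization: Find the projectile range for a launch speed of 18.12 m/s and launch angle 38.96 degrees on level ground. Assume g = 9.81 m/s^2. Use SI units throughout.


R = v^2 * sin(2*theta) / g
Convert angle to radians: theta = 38.96 deg = 0.68 rad
sin(2*theta) = sin(1.36) = 0.9779
R = 18.12^2 * 0.9779 / 9.81
R = 328.3344 * 0.9779 / 9.81 = 32.7282 m

32.7282 m


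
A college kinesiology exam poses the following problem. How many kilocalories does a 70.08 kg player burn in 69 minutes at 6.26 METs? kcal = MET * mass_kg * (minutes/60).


kcal = MET * mass * time_hr
Convert time: 69 min = 1.15 hr
kcal = 6.26 * 70.08 * 1.15
kcal = 504.5059 kcal

504.5059 kcal


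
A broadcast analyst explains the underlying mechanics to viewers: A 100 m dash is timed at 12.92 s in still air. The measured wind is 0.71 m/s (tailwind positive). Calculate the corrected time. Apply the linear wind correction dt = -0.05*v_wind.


dt = -0.05 * v_wind = -0.05 * 0.71 = -0.0355 s
t_corrected = t_still + dt = 12.92 + (-0.0355)
t_corrected = 12.8845 s

12.8845 s


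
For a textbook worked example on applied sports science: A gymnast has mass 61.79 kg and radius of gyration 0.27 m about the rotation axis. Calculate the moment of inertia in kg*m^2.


I = m * k^2
I = 61.79 * 0.27^2
I = 61.79 * 0.0729 = 4.5045 kg*m^2

4.5045 kg*m^2


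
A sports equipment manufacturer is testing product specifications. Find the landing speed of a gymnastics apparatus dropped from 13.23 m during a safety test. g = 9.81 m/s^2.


v = sqrt(2 * g * h)
v = sqrt(2 * 9.81 * 13.23)
v = sqrt(259.5726) = 16.1113 m/s

16.1113 m/s


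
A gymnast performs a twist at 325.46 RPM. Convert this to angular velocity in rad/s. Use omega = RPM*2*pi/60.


omega = RPM * 2 * pi / 60
omega = 325.46 * 2 * 3.14159 / 60
omega = 2044.9255 / 60 = 34.0821 rad/s

34.0821 rad/s


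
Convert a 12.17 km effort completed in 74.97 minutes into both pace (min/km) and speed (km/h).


Pace = time / distance = 74.97 min / 12.17 km = 6.1602 min/km
Speed = distance / time_in_hours = 12.17 / 1.2495 hr
Speed = 9.7399 km/h

6.1602 min/km, 9.7399 km/h


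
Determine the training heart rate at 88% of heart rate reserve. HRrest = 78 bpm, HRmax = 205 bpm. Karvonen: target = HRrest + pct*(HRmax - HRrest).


Target = HRrest + pct*(HRmax - HRrest)
Heart rate reserve = HRmax - HRrest = 205 - 78 = 127 bpm
Fraction = 88% = 0.88
Target = 78 + 0.88 * 127
Target = 78 + 111.76 = 189.76 bpm

189.76 bpm


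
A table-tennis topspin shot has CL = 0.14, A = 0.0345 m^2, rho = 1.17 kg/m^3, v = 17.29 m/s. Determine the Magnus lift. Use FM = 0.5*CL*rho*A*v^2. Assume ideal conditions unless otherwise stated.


FM = 0.5 * CL * rho * A * v^2
FM = 0.5 * 0.14 * 1.17 * 0.0345 * 17.29^2
v^2 = 298.9441
FM = 0.5 * 0.14 * 1.17 * 0.0345 * 298.9441 = 0.8447 N

0.8447 N


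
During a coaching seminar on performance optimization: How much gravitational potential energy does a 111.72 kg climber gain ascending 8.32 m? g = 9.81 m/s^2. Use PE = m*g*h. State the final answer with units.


PE = m * g * h
PE = 111.72 * 9.81 * 8.32
PE = 1095.9732 * 8.32 = 9118.497 J

9118.497 J


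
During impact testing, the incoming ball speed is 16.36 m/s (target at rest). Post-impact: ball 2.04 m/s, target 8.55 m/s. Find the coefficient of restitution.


e = (v2_after - v1_after) / (v1_before - v2_before)
Numerator = 8.55 - 2.04 = 6.51
Denominator = 16.36 - 0 = 16.36
e = 6.51 / 16.36 = 0.3979

0.3979


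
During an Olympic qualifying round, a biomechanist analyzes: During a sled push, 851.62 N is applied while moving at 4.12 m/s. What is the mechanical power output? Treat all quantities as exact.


P = F * v
P = 851.62 * 4.12
P = 3508.6744 W

3508.6744 W


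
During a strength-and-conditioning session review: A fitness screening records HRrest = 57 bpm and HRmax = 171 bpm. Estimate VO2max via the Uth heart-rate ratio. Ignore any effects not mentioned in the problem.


VO2max = 15.3 * HRmax / HRrest
VO2max = 15.3 * 171 / 57
VO2max = 2616.3 / 57 = 45.9 mL/kg/min

45.9 mL/kg/min


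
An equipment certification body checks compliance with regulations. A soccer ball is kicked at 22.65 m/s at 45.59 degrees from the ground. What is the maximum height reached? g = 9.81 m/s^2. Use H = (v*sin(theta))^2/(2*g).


H = (v*sin(theta))^2 / (2*g)
vy = v*sin(theta) = 22.65 * sin(45.59 deg) = 16.18 m/s
H = vy^2 / (2*g) = 261.7937 / (2*9.81)
H = 261.7937 / 19.62 = 13.3432 m

13.3432 m


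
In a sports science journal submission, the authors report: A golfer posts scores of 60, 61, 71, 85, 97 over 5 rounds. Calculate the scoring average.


Average = sum / n
Sum = 374
Average = 374 / 5 = 74.8

74.8


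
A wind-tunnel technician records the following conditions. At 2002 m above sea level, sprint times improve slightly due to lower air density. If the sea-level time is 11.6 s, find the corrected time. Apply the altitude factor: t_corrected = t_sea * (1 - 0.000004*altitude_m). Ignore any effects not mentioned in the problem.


Correction factor = 1 - 0.000004 * 2002 = 0.991992
t_corrected = t_sea * factor = 11.6 * 0.991992
t_corrected = 11.5071 s

11.5071 s


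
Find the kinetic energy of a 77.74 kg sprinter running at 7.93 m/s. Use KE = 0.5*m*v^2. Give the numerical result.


KE = 0.5 * m * v^2
KE = 0.5 * 77.74 * 7.93^2
KE = 0.5 * 77.74 * 62.8849 = 2444.3361 J

2444.3361 J


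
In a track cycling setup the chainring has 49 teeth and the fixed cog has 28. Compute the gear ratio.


GR = front_teeth / rear_teeth
GR = 49 / 28
GR = 1.75

1.75


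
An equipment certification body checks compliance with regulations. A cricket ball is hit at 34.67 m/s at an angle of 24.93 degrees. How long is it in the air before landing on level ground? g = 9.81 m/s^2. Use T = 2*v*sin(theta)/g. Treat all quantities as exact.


T = 2*v*sin(theta)/g
sin(theta) = sin(24.93 deg) = 0.4215
T = 2*34.67*0.4215 / 9.81
T = 29.2276 / 9.81 = 2.9794 s

2.9794 s


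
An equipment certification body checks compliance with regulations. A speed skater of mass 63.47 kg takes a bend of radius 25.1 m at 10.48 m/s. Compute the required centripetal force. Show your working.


Fc = m * v^2 / r
v^2 = 10.48^2 = 109.8304
Fc = 63.47 * 109.8304 / 25.1
Fc = 6970.9355 / 25.1 = 277.7265 N

277.7265 N


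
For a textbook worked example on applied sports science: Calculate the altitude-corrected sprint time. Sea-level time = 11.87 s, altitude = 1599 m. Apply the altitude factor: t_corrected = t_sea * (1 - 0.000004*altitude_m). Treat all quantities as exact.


Correction factor = 1 - 0.000004 * 1599 = 0.993604
t_corrected = t_sea * factor = 11.87 * 0.993604
t_corrected = 11.7941 s

11.7941 s


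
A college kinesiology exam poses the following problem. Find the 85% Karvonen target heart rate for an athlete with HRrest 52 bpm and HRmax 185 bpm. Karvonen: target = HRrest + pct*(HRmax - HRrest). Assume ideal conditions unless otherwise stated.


Target = HRrest + pct*(HRmax - HRrest)
Heart rate reserve = HRmax - HRrest = 185 - 52 = 133 bpm
Fraction = 85% = 0.85
Target = 52 + 0.85 * 133
Target = 52 + 113.05 = 165.05 bpm

165.05 bpm


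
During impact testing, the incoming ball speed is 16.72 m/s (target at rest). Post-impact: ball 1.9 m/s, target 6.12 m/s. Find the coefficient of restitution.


e = (v2_after - v1_after) / (v1_before - v2_before)
Numerator = 6.12 - 1.9 = 4.22
Denominator = 16.72 - 0 = 16.72
e = 4.22 / 16.72 = 0.2524

0.2524


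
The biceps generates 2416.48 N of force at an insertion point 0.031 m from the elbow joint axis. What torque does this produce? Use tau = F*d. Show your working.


tau = F * d
tau = 2416.48 * 0.031
tau = 74.9109 N*m

74.9109 N*m


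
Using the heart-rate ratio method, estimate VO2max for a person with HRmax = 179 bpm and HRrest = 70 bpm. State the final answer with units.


VO2max = 15.3 * HRmax / HRrest
VO2max = 15.3 * 179 / 70
VO2max = 2738.7 / 70 = 39.1243 mL/kg/min

39.1243 mL/kg/min


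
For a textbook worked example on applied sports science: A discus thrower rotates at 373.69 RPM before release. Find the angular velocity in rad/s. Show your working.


omega = RPM * 2 * pi / 60
omega = 373.69 * 2 * 3.14159 / 60
omega = 2347.9635 / 60 = 39.1327 rad/s

39.1327 rad/s


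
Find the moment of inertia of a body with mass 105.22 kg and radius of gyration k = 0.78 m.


I = m * k^2
I = 105.22 * 0.78^2
I = 105.22 * 0.6084 = 64.0158 kg*m^2

64.0158 kg*m^2


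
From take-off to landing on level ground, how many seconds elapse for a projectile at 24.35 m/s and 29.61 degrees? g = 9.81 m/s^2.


T = 2*v*sin(theta)/g
sin(theta) = sin(29.61 deg) = 0.4941
T = 2*24.35*0.4941 / 9.81
T = 24.0624 / 9.81 = 2.4528 s

2.4528 s


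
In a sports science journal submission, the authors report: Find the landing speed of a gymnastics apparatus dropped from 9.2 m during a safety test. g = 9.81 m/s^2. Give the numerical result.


v = sqrt(2 * g * h)
v = sqrt(2 * 9.81 * 9.2)
v = sqrt(180.504) = 13.4352 m/s

13.4352 m/s


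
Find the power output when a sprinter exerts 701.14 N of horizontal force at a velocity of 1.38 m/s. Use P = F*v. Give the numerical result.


P = F * v
P = 701.14 * 1.38
P = 967.5732 W

967.5732 W


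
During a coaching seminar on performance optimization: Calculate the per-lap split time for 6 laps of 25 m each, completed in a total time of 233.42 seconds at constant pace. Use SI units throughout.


Split time = total_time / n_laps = 233.42 / 6
Split time = 38.9033 s per lap

38.9033 s


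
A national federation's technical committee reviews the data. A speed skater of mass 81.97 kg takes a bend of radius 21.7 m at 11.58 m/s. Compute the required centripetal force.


Fc = m * v^2 / r
v^2 = 11.58^2 = 134.0964
Fc = 81.97 * 134.0964 / 21.7
Fc = 10991.8819 / 21.7 = 506.5383 N

506.5383 N


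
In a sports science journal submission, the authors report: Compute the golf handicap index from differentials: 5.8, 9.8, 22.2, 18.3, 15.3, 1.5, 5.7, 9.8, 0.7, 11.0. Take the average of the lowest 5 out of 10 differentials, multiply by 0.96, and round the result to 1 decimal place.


All differentials: 5.8, 9.8, 22.2, 18.3, 15.3, 1.5, 5.7, 9.8, 0.7, 11.0
Sorted: 0.7, 1.5, 5.7, 5.8, 9.8, 9.8, 11.0, 15.3, 18.3, 22.2
Best 5: 0.7, 1.5, 5.7, 5.8, 9.8
Average of best = 23.5 / 5 = 4.7
Raw index = 4.7 * 0.96 = 4.512
Handicap index = round(4.512, 1) = 4.5

4.5


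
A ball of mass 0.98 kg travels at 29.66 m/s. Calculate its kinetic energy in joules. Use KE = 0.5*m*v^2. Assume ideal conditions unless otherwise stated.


KE = 0.5 * m * v^2
KE = 0.5 * 0.98 * 29.66^2
KE = 0.5 * 0.98 * 879.7156 = 431.0606 J

431.0606 J


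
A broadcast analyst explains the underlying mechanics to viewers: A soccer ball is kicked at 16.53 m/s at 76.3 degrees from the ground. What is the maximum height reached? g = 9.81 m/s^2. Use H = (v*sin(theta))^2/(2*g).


H = (v*sin(theta))^2 / (2*g)
vy = v*sin(theta) = 16.53 * sin(76.3 deg) = 16.0597 m/s
H = vy^2 / (2*g) = 257.9142 / (2*9.81)
H = 257.9142 / 19.62 = 13.1455 m

13.1455 m


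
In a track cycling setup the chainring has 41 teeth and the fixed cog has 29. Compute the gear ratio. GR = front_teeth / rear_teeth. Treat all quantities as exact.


GR = front_teeth / rear_teeth
GR = 41 / 29
GR = 1.4138

1.4138


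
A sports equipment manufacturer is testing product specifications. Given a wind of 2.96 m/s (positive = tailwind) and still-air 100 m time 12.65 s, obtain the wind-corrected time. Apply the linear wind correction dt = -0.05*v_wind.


dt = -0.05 * v_wind = -0.05 * 2.96 = -0.148 s
t_corrected = t_still + dt = 12.65 + (-0.148)
t_corrected = 12.502 s

12.502 s


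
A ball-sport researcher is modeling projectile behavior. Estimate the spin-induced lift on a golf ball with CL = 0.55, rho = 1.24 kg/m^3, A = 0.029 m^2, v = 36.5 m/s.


FM = 0.5 * CL * rho * A * v^2
FM = 0.5 * 0.55 * 1.24 * 0.029 * 36.5^2
v^2 = 1332.25
FM = 0.5 * 0.55 * 1.24 * 0.029 * 1332.25 = 13.1746 N

13.1746 N


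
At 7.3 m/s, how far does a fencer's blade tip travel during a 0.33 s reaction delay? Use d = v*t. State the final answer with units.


d = v * t
d = 7.3 * 0.33
d = 2.409 m

2.409 m


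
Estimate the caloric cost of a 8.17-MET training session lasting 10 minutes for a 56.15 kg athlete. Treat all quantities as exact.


kcal = MET * mass * time_hr
Convert time: 10 min = 0.1667 hr
kcal = 8.17 * 56.15 * 0.1667
kcal = 76.4576 kcal

76.4576 kcal


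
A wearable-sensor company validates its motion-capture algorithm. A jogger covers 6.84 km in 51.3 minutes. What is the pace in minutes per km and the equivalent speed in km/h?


Pace = time / distance = 51.3 min / 6.84 km = 7.5 min/km
Speed = distance / time_in_hours = 6.84 / 0.855 hr
Speed = 8 km/h

7.5 min/km, 8 km/h


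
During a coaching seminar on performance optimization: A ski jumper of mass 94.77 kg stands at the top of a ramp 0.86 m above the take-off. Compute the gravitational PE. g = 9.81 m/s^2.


PE = m * g * h
PE = 94.77 * 9.81 * 0.86
PE = 929.6937 * 0.86 = 799.5366 J

799.5366 J


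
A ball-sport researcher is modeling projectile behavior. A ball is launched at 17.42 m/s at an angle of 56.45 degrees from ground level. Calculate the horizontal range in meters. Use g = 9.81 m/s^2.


R = v^2 * sin(2*theta) / g
Convert angle to radians: theta = 56.45 deg = 0.9852 rad
sin(2*theta) = sin(1.9705) = 0.9212
R = 17.42^2 * 0.9212 / 9.81
R = 303.4564 * 0.9212 / 9.81 = 28.4954 m

28.4954 m


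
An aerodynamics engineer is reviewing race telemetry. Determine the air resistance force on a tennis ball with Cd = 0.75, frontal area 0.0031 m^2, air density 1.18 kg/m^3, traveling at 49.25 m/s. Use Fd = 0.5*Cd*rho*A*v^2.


Fd = 0.5 * Cd * rho * A * v^2
Fd = 0.5 * 0.75 * 1.18 * 0.0031 * 49.25^2
v^2 = 2425.5625
Fd = 0.5 * 0.75 * 1.18 * 0.0031 * 2425.5625 = 3.3273 N

3.3273 N


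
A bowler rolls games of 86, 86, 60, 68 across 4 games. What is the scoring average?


Average = sum / n
Sum = 300
Average = 300 / 4 = 75

75


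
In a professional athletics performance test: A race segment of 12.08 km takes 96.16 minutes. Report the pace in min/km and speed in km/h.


Pace = time / distance = 96.16 min / 12.08 km = 7.9603 min/km
Speed = distance / time_in_hours = 12.08 / 1.6027 hr
Speed = 7.5374 km/h

7.9603 min/km, 7.5374 km/h


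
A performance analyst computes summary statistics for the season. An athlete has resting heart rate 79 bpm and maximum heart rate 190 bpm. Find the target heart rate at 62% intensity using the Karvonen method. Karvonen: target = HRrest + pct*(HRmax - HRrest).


Target = HRrest + pct*(HRmax - HRrest)
Heart rate reserve = HRmax - HRrest = 190 - 79 = 111 bpm
Fraction = 62% = 0.62
Target = 79 + 0.62 * 111
Target = 79 + 68.82 = 147.82 bpm

147.82 bpm


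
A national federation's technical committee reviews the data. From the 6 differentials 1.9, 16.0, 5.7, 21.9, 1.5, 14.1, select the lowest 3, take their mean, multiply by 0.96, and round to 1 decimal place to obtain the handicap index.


All differentials: 1.9, 16.0, 5.7, 21.9, 1.5, 14.1
Sorted: 1.5, 1.9, 5.7, 14.1, 16.0, 21.9
Best 3: 1.5, 1.9, 5.7
Average of best = 9.1 / 3 = 3.0333
Raw index = 3.0333 * 0.96 = 2.912
Handicap index = round(2.912, 1) = 2.9

2.9


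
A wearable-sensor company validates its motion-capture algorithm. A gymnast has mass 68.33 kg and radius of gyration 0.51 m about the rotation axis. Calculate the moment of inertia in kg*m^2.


I = m * k^2
I = 68.33 * 0.51^2
I = 68.33 * 0.2601 = 17.7726 kg*m^2

17.7726 kg*m^2


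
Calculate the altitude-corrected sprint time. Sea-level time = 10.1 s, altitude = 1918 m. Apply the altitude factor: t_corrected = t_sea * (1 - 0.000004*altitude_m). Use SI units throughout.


Correction factor = 1 - 0.000004 * 1918 = 0.992328
t_corrected = t_sea * factor = 10.1 * 0.992328
t_corrected = 10.0225 s

10.0225 s


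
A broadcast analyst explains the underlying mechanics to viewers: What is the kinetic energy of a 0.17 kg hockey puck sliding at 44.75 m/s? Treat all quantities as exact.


KE = 0.5 * m * v^2
KE = 0.5 * 0.17 * 44.75^2
KE = 0.5 * 0.17 * 2002.5625 = 170.2178 J

170.2178 J


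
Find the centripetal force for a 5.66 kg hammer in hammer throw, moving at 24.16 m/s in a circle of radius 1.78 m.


Fc = m * v^2 / r
v^2 = 24.16^2 = 583.7056
Fc = 5.66 * 583.7056 / 1.78
Fc = 3303.7737 / 1.78 = 1856.0526 N

1856.0526 N


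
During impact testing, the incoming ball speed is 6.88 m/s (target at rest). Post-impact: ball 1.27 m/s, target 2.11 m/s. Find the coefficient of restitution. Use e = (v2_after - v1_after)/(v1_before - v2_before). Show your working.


e = (v2_after - v1_after) / (v1_before - v2_before)
Numerator = 2.11 - 1.27 = 0.84
Denominator = 6.88 - 0 = 6.88
e = 0.84 / 6.88 = 0.1221

0.1221


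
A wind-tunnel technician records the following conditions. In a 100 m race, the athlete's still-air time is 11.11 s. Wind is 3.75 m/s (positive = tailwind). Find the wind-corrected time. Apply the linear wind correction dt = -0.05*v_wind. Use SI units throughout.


dt = -0.05 * v_wind = -0.05 * 3.75 = -0.1875 s
t_corrected = t_still + dt = 11.11 + (-0.1875)
t_corrected = 10.9225 s

10.9225 s


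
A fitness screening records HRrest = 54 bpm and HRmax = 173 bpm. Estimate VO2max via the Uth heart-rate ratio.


VO2max = 15.3 * HRmax / HRrest
VO2max = 15.3 * 173 / 54
VO2max = 2646.9 / 54 = 49.0167 mL/kg/min

49.0167 mL/kg/min


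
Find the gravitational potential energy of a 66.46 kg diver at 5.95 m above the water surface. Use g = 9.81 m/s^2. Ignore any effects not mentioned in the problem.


PE = m * g * h
PE = 66.46 * 9.81 * 5.95
PE = 651.9726 * 5.95 = 3879.237 J

3879.237 J


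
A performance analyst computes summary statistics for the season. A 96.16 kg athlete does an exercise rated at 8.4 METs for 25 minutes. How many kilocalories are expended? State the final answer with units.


kcal = MET * mass * time_hr
Convert time: 25 min = 0.4167 hr
kcal = 8.4 * 96.16 * 0.4167
kcal = 336.56 kcal

336.56 kcal


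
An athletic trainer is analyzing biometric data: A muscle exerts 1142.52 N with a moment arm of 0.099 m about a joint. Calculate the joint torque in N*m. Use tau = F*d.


tau = F * d
tau = 1142.52 * 0.099
tau = 113.1095 N*m

113.1095 N*m


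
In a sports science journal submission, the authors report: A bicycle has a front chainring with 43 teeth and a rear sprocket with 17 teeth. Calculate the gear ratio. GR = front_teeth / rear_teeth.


GR = front_teeth / rear_teeth
GR = 43 / 17
GR = 2.5294

2.5294


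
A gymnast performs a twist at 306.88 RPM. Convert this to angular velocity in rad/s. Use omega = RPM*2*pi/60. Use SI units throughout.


omega = RPM * 2 * pi / 60
omega = 306.88 * 2 * 3.14159 / 60
omega = 1928.1839 / 60 = 32.1364 rad/s

32.1364 rad/s


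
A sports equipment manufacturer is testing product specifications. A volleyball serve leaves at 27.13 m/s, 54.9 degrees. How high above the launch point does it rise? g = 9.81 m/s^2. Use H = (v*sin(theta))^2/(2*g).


H = (v*sin(theta))^2 / (2*g)
vy = v*sin(theta) = 27.13 * sin(54.9 deg) = 22.1964 m/s
H = vy^2 / (2*g) = 492.6803 / (2*9.81)
H = 492.6803 / 19.62 = 25.1111 m

25.1111 m


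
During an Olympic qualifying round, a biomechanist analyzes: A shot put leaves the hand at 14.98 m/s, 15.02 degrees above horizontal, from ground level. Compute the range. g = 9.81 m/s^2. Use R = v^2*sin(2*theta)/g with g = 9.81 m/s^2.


R = v^2 * sin(2*theta) / g
Convert angle to radians: theta = 15.02 deg = 0.2621 rad
sin(2*theta) = sin(0.5243) = 0.5006
R = 14.98^2 * 0.5006 / 9.81
R = 224.4004 * 0.5006 / 9.81 = 11.4512 m

11.4512 m


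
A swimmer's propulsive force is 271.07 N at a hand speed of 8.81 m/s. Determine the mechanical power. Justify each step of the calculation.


P = F * v
P = 271.07 * 8.81
P = 2388.1267 W

2388.1267 W


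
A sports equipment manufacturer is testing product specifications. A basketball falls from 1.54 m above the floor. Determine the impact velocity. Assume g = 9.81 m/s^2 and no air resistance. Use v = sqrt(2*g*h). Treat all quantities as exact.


v = sqrt(2 * g * h)
v = sqrt(2 * 9.81 * 1.54)
v = sqrt(30.2148) = 5.4968 m/s

5.4968 m/s


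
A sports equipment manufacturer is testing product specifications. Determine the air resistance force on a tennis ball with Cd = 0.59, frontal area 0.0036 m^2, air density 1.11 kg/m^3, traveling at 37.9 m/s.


Fd = 0.5 * Cd * rho * A * v^2
Fd = 0.5 * 0.59 * 1.11 * 0.0036 * 37.9^2
v^2 = 1436.41
Fd = 0.5 * 0.59 * 1.11 * 0.0036 * 1436.41 = 1.6933 N

1.6933 N


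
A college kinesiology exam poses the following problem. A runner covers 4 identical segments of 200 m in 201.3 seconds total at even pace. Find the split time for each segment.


Split time = total_time / n_laps = 201.3 / 4
Split time = 50.325 s per lap

50.325 s


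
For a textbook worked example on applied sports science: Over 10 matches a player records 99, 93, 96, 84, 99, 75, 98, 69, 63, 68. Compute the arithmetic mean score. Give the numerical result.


Average = sum / n
Sum = 844
Average = 844 / 10 = 84.4

84.4


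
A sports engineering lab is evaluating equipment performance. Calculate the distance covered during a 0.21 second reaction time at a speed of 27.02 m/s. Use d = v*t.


d = v * t
d = 27.02 * 0.21
d = 5.6742 m

5.6742 m


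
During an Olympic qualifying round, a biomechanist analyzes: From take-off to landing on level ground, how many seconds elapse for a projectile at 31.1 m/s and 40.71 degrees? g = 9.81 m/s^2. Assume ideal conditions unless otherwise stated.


T = 2*v*sin(theta)/g
sin(theta) = sin(40.71 deg) = 0.6522
T = 2*31.1*0.6522 / 9.81
T = 40.5688 / 9.81 = 4.1354 s

4.1354 s


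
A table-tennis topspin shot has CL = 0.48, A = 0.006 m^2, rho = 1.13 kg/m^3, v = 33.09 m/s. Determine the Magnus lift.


FM = 0.5 * CL * rho * A * v^2
FM = 0.5 * 0.48 * 1.13 * 0.006 * 33.09^2
v^2 = 1094.9481
FM = 0.5 * 0.48 * 1.13 * 0.006 * 1094.9481 = 1.7817 N

1.7817 N


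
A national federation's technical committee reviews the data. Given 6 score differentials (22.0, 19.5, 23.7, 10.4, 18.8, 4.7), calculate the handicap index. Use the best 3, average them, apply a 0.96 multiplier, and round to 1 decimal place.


All differentials: 22.0, 19.5, 23.7, 10.4, 18.8, 4.7
Sorted: 4.7, 10.4, 18.8, 19.5, 22.0, 23.7
Best 3: 4.7, 10.4, 18.8
Average of best = 33.9 / 3 = 11.3
Raw index = 11.3 * 0.96 = 10.848
Handicap index = round(10.848, 1) = 10.8

10.8


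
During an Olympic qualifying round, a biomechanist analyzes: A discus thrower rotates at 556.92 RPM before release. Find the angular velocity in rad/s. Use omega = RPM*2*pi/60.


omega = RPM * 2 * pi / 60
omega = 556.92 * 2 * 3.14159 / 60
omega = 3499.2316 / 60 = 58.3205 rad/s

58.3205 rad/s


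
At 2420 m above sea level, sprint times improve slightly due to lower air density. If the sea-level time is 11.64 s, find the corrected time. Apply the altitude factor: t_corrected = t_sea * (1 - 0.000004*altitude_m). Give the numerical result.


Correction factor = 1 - 0.000004 * 2420 = 0.99032
t_corrected = t_sea * factor = 11.64 * 0.99032
t_corrected = 11.5273 s

11.5273 s


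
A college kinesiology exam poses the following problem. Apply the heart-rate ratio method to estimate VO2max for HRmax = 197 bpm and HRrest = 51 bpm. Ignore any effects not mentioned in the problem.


VO2max = 15.3 * HRmax / HRrest
VO2max = 15.3 * 197 / 51
VO2max = 3014.1 / 51 = 59.1 mL/kg/min

59.1 mL/kg/min


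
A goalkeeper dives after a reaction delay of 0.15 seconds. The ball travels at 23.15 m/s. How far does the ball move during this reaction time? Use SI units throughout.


d = v * t
d = 23.15 * 0.15
d = 3.4725 m

3.4725 m


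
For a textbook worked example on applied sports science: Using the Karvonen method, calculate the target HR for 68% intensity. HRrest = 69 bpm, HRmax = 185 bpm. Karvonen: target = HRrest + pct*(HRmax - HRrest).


Target = HRrest + pct*(HRmax - HRrest)
Heart rate reserve = HRmax - HRrest = 185 - 69 = 116 bpm
Fraction = 68% = 0.68
Target = 69 + 0.68 * 116
Target = 69 + 78.88 = 147.88 bpm

147.88 bpm


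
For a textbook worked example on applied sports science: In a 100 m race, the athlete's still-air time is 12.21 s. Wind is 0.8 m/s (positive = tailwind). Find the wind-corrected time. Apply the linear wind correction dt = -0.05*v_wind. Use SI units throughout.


dt = -0.05 * v_wind = -0.05 * 0.8 = -0.04 s
t_corrected = t_still + dt = 12.21 + (-0.04)
t_corrected = 12.17 s

12.17 s


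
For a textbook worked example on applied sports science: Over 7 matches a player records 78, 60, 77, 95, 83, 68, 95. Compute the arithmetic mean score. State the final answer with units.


Average = sum / n
Sum = 556
Average = 556 / 7 = 79.4286

79.4286


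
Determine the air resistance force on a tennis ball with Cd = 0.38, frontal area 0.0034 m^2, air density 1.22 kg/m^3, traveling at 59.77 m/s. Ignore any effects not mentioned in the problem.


Fd = 0.5 * Cd * rho * A * v^2
Fd = 0.5 * 0.38 * 1.22 * 0.0034 * 59.77^2
v^2 = 3572.4529
Fd = 0.5 * 0.38 * 1.22 * 0.0034 * 3572.4529 = 2.8155 N

2.8155 N


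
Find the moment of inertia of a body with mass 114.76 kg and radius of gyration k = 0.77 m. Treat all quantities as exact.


I = m * k^2
I = 114.76 * 0.77^2
I = 114.76 * 0.5929 = 68.0412 kg*m^2

68.0412 kg*m^2


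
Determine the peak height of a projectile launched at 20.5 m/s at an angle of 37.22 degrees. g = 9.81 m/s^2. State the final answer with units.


H = (v*sin(theta))^2 / (2*g)
vy = v*sin(theta) = 20.5 * sin(37.22 deg) = 12.4 m/s
H = vy^2 / (2*g) = 153.7595 / (2*9.81)
H = 153.7595 / 19.62 = 7.8369 m

7.8369 m


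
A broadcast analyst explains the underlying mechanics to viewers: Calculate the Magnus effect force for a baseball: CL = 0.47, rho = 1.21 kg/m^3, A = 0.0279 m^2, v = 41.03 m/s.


FM = 0.5 * CL * rho * A * v^2
FM = 0.5 * 0.47 * 1.21 * 0.0279 * 41.03^2
v^2 = 1683.4609
FM = 0.5 * 0.47 * 1.21 * 0.0279 * 1683.4609 = 13.3555 N

13.3555 N


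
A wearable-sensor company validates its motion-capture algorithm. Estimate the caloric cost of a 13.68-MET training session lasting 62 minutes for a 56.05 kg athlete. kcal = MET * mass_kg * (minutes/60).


kcal = MET * mass * time_hr
Convert time: 62 min = 1.0333 hr
kcal = 13.68 * 56.05 * 1.0333
kcal = 792.3228 kcal

792.3228 kcal


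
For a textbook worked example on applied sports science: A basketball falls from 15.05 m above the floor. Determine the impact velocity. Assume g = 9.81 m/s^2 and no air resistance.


v = sqrt(2 * g * h)
v = sqrt(2 * 9.81 * 15.05)
v = sqrt(295.281) = 17.1837 m/s

17.1837 m/s


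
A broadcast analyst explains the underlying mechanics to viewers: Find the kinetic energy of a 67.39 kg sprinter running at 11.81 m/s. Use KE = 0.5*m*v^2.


KE = 0.5 * m * v^2
KE = 0.5 * 67.39 * 11.81^2
KE = 0.5 * 67.39 * 139.4761 = 4699.6472 J

4699.6472 J


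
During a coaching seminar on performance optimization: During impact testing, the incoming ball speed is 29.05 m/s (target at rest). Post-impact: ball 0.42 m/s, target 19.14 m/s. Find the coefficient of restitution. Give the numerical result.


e = (v2_after - v1_after) / (v1_before - v2_before)
Numerator = 19.14 - 0.42 = 18.72
Denominator = 29.05 - 0 = 29.05
e = 18.72 / 29.05 = 0.6444

0.6444


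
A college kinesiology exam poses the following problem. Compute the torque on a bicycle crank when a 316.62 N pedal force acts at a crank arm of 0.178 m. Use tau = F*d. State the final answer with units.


tau = F * d
tau = 316.62 * 0.178
tau = 56.3584 N*m

56.3584 N*m


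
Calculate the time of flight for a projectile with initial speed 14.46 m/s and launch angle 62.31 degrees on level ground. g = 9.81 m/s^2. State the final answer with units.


T = 2*v*sin(theta)/g
sin(theta) = sin(62.31 deg) = 0.8855
T = 2*14.46*0.8855 / 9.81
T = 25.6079 / 9.81 = 2.6104 s

2.6104 s


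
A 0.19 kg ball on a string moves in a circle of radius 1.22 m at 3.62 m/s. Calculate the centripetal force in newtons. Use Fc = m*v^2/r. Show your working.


Fc = m * v^2 / r
v^2 = 3.62^2 = 13.1044
Fc = 0.19 * 13.1044 / 1.22
Fc = 2.4898 / 1.22 = 2.0408 N

2.0408 N


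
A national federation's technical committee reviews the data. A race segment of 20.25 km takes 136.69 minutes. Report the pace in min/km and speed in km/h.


Pace = time / distance = 136.69 min / 20.25 km = 6.7501 min/km
Speed = distance / time_in_hours = 20.25 / 2.2782 hr
Speed = 8.8887 km/h

6.7501 min/km, 8.8887 km/h


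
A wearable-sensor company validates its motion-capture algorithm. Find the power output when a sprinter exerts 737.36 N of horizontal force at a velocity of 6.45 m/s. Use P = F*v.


P = F * v
P = 737.36 * 6.45
P = 4755.972 W

4755.972 W


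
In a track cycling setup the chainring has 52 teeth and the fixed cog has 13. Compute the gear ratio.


GR = front_teeth / rear_teeth
GR = 52 / 13
GR = 4

4


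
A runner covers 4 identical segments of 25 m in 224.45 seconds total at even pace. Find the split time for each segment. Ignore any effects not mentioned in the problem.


Split time = total_time / n_laps = 224.45 / 4
Split time = 56.1125 s per lap

56.1125 s


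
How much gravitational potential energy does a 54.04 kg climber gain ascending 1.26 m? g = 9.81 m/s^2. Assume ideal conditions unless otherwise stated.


PE = m * g * h
PE = 54.04 * 9.81 * 1.26
PE = 530.1324 * 1.26 = 667.9668 J

667.9668 J


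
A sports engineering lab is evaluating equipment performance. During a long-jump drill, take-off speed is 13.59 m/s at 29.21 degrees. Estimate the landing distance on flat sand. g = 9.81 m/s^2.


R = v^2 * sin(2*theta) / g
Convert angle to radians: theta = 29.21 deg = 0.5098 rad
sin(2*theta) = sin(1.0196) = 0.8519
R = 13.59^2 * 0.8519 / 9.81
R = 184.6881 * 0.8519 / 9.81 = 16.0385 m

16.0385 m


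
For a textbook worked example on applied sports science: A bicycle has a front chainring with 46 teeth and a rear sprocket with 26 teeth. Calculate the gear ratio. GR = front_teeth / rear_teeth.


GR = front_teeth / rear_teeth
GR = 46 / 26
GR = 1.7692

1.7692


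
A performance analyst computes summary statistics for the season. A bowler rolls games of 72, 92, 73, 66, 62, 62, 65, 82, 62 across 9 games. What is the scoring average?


Average = sum / n
Sum = 636
Average = 636 / 9 = 70.6667

70.6667
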